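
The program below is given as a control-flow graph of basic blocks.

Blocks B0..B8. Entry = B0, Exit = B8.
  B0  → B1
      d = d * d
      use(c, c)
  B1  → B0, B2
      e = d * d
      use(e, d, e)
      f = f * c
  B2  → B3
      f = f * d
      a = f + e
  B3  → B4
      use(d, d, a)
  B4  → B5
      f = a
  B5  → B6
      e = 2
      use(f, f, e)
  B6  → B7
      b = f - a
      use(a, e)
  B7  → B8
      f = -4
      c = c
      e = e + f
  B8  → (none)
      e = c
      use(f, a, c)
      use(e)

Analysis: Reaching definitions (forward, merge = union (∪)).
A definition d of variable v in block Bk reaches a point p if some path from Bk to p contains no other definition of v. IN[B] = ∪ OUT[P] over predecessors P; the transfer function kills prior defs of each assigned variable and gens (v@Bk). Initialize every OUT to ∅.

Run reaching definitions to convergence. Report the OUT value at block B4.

Answer: {a@B2, d@B0, e@B1, f@B4}

Derivation:
Converged values:
  B0: | IN={d@B0, e@B1, f@B1} | OUT={d@B0, e@B1, f@B1}
  B1: | IN={d@B0, e@B1, f@B1} | OUT={d@B0, e@B1, f@B1}
  B2: | IN={d@B0, e@B1, f@B1} | OUT={a@B2, d@B0, e@B1, f@B2}
  B3: | IN={a@B2, d@B0, e@B1, f@B2} | OUT={a@B2, d@B0, e@B1, f@B2}
  B4: | IN={a@B2, d@B0, e@B1, f@B2} | OUT={a@B2, d@B0, e@B1, f@B4}
  B5: | IN={a@B2, d@B0, e@B1, f@B4} | OUT={a@B2, d@B0, e@B5, f@B4}
  B6: | IN={a@B2, d@B0, e@B5, f@B4} | OUT={a@B2, b@B6, d@B0, e@B5, f@B4}
  B7: | IN={a@B2, b@B6, d@B0, e@B5, f@B4} | OUT={a@B2, b@B6, c@B7, d@B0, e@B7, f@B7}
  B8: | IN={a@B2, b@B6, c@B7, d@B0, e@B7, f@B7} | OUT={a@B2, b@B6, c@B7, d@B0, e@B8, f@B7}

Merge at B4: IN[B4] = OUT[B3] = {a@B2, d@B0, e@B1, f@B2}
Applying B4's transfer function to that IN value gives OUT[B4] (row B4 above).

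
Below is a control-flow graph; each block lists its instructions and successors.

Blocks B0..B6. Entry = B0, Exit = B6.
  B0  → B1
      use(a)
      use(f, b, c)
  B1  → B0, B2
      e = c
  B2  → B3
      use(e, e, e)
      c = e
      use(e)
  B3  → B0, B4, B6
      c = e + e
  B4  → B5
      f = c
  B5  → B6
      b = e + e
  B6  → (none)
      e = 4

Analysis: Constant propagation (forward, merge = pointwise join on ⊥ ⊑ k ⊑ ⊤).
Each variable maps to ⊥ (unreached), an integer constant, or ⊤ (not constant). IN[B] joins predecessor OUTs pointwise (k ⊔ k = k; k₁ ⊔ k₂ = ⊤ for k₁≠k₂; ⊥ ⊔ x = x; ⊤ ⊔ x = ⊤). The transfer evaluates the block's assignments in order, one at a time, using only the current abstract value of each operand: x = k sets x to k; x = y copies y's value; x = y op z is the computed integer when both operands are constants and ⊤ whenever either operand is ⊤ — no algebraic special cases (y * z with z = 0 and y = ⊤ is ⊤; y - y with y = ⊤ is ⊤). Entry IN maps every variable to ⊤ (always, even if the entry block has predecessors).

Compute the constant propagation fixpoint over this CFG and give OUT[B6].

Answer: {a: ⊤, b: ⊤, c: ⊤, d: ⊤, e: 4, f: ⊤}

Working:
Fixpoint table:
  B0:  IN=(all ⊤)  OUT=(all ⊤)
  B1:  IN=(all ⊤)  OUT=(all ⊤)
  B2:  IN=(all ⊤)  OUT=(all ⊤)
  B3:  IN=(all ⊤)  OUT=(all ⊤)
  B4:  IN=(all ⊤)  OUT=(all ⊤)
  B5:  IN=(all ⊤)  OUT=(all ⊤)
  B6:  IN=(all ⊤)  OUT={e:4; rest ⊤}

Merge at B6: IN[B6] = OUT[B3] ⊔ OUT[B5] = {a: ⊤, b: ⊤, c: ⊤, d: ⊤, e: ⊤, f: ⊤}
Applying B6's transfer function to that IN value gives OUT[B6] (row B6 above).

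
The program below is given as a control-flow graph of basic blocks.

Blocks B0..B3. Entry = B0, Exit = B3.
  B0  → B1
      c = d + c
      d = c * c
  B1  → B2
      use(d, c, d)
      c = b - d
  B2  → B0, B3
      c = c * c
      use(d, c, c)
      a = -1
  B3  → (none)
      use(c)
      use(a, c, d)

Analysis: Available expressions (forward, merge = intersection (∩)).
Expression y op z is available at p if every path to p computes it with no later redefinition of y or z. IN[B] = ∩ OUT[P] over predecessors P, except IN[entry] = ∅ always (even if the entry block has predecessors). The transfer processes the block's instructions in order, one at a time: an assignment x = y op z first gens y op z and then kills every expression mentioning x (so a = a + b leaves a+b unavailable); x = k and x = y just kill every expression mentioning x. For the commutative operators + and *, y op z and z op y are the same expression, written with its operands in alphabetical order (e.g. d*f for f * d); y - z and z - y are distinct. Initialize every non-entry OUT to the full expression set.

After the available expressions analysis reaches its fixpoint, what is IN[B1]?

Answer: {c*c}

Derivation:
Fixpoint table:
  B0: | IN={} | OUT={c*c}
  B1: | IN={c*c} | OUT={b-d}
  B2: | IN={b-d} | OUT={b-d}
  B3: | IN={b-d} | OUT={b-d}

Merge at B1: IN[B1] = OUT[B0] = {c*c}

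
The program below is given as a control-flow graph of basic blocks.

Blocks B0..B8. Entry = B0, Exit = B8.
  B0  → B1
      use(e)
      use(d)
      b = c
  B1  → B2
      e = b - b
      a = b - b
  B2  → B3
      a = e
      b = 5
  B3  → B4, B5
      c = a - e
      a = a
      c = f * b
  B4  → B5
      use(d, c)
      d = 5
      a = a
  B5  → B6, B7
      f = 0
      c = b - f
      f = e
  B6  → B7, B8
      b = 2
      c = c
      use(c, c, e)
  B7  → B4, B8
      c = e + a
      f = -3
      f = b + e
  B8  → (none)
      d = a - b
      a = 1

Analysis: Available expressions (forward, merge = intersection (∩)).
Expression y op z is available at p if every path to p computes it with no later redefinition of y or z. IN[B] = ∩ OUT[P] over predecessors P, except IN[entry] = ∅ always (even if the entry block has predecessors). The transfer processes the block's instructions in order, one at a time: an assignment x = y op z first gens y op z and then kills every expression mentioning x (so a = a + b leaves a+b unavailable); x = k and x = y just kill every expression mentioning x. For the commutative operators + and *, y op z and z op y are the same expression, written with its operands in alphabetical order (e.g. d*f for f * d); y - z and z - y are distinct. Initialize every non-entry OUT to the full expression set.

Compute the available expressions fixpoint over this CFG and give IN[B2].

Per-block solution:
  B0:  IN={}  OUT={}
  B1:  IN={}  OUT={b-b}
  B2:  IN={b-b}  OUT={}
  B3:  IN={}  OUT={b*f}
  B4:  IN={}  OUT={}
  B5:  IN={}  OUT={}
  B6:  IN={}  OUT={}
  B7:  IN={}  OUT={a+e, b+e}
  B8:  IN={}  OUT={}

Merge at B2: IN[B2] = OUT[B1] = {b-b}

Answer: {b-b}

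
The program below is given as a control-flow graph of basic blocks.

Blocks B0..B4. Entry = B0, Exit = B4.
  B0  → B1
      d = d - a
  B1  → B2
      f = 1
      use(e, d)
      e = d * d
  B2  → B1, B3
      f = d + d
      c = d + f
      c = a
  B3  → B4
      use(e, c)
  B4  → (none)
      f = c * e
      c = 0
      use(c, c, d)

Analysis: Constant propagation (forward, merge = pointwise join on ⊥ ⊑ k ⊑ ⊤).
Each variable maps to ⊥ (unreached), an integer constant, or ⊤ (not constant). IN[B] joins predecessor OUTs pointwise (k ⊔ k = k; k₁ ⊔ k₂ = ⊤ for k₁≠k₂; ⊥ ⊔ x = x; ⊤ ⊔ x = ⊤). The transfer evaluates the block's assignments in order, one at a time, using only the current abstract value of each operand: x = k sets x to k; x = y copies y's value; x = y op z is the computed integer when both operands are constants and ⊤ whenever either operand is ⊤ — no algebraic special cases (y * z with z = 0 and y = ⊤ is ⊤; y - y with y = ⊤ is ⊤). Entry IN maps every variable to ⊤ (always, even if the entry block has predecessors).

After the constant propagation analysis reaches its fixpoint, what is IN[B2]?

Answer: {a: ⊤, b: ⊤, c: ⊤, d: ⊤, e: ⊤, f: 1}

Derivation:
Per-block solution:
  B0:   IN=(all ⊤)   OUT=(all ⊤)
  B1:   IN=(all ⊤)   OUT={f:1; rest ⊤}
  B2:   IN={f:1; rest ⊤}   OUT=(all ⊤)
  B3:   IN=(all ⊤)   OUT=(all ⊤)
  B4:   IN=(all ⊤)   OUT={c:0; rest ⊤}

Merge at B2: IN[B2] = OUT[B1] = {a: ⊤, b: ⊤, c: ⊤, d: ⊤, e: ⊤, f: 1}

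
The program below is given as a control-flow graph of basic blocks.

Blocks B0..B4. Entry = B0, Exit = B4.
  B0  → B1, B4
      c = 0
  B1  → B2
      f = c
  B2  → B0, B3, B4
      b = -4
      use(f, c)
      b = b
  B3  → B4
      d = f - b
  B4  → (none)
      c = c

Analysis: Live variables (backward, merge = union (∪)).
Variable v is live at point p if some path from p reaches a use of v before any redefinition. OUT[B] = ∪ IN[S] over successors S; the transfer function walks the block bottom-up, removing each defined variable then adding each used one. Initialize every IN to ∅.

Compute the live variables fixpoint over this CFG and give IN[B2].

Per-block solution:
  B0:  IN={}  OUT={c}
  B1:  IN={c}  OUT={c, f}
  B2:  IN={c, f}  OUT={b, c, f}
  B3:  IN={b, c, f}  OUT={c}
  B4:  IN={c}  OUT={}

Merge at B2: OUT[B2] = IN[B0] ⊔ IN[B3] ⊔ IN[B4] = {b, c, f}
Applying B2's transfer function to that OUT value gives IN[B2] (row B2 above).

Answer: {c, f}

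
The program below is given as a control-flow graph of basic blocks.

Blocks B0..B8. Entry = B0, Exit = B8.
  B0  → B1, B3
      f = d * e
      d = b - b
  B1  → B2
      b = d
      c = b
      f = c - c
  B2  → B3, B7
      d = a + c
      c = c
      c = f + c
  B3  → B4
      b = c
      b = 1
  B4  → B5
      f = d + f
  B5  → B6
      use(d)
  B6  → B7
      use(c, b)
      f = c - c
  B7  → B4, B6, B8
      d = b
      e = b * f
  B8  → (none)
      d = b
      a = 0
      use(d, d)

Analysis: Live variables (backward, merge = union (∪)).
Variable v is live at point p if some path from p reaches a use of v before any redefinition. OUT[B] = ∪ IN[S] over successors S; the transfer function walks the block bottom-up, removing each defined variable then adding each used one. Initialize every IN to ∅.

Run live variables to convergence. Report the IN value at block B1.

Fixpoint table:
  B0: | IN={a, b, c, d, e} | OUT={a, c, d, f}
  B1: | IN={a, d} | OUT={a, b, c, f}
  B2: | IN={a, b, c, f} | OUT={b, c, d, f}
  B3: | IN={c, d, f} | OUT={b, c, d, f}
  B4: | IN={b, c, d, f} | OUT={b, c, d}
  B5: | IN={b, c, d} | OUT={b, c}
  B6: | IN={b, c} | OUT={b, c, f}
  B7: | IN={b, c, f} | OUT={b, c, d, f}
  B8: | IN={b} | OUT={}

Merge at B1: OUT[B1] = IN[B2] = {a, b, c, f}
Applying B1's transfer function to that OUT value gives IN[B1] (row B1 above).

Answer: {a, d}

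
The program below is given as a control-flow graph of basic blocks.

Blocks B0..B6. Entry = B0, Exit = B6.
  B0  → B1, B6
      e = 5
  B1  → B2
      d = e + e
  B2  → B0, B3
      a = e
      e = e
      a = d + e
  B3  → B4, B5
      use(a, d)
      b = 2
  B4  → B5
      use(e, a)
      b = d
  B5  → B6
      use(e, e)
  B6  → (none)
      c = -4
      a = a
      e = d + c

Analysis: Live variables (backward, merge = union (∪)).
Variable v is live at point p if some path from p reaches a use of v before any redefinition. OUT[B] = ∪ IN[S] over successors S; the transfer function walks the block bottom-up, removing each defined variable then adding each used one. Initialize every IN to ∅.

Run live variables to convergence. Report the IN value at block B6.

Per-block solution:
  B0:  IN={a, d}  OUT={a, d, e}
  B1:  IN={e}  OUT={d, e}
  B2:  IN={d, e}  OUT={a, d, e}
  B3:  IN={a, d, e}  OUT={a, d, e}
  B4:  IN={a, d, e}  OUT={a, d, e}
  B5:  IN={a, d, e}  OUT={a, d}
  B6:  IN={a, d}  OUT={}

B6 is the boundary node: OUT[B6] = {}
Applying B6's transfer function to that OUT value gives IN[B6] (row B6 above).

Answer: {a, d}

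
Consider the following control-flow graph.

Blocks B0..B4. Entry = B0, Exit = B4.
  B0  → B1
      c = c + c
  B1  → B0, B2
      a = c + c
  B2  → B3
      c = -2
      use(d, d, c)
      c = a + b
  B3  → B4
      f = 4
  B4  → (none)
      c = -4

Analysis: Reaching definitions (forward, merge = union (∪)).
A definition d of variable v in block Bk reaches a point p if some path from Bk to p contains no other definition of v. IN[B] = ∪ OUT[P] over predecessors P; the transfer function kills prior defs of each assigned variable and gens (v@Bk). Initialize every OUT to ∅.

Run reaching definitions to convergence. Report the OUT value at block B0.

Answer: {a@B1, c@B0}

Trace:
Converged values:
  B0:  IN={a@B1, c@B0}  OUT={a@B1, c@B0}
  B1:  IN={a@B1, c@B0}  OUT={a@B1, c@B0}
  B2:  IN={a@B1, c@B0}  OUT={a@B1, c@B2}
  B3:  IN={a@B1, c@B2}  OUT={a@B1, c@B2, f@B3}
  B4:  IN={a@B1, c@B2, f@B3}  OUT={a@B1, c@B4, f@B3}

Merge at B0 (entry node, so the boundary value {} is joined with the incoming edge(s)): IN[B0] = {} ⊔ OUT[B1] = {a@B1, c@B0}
Applying B0's transfer function to that IN value gives OUT[B0] (row B0 above).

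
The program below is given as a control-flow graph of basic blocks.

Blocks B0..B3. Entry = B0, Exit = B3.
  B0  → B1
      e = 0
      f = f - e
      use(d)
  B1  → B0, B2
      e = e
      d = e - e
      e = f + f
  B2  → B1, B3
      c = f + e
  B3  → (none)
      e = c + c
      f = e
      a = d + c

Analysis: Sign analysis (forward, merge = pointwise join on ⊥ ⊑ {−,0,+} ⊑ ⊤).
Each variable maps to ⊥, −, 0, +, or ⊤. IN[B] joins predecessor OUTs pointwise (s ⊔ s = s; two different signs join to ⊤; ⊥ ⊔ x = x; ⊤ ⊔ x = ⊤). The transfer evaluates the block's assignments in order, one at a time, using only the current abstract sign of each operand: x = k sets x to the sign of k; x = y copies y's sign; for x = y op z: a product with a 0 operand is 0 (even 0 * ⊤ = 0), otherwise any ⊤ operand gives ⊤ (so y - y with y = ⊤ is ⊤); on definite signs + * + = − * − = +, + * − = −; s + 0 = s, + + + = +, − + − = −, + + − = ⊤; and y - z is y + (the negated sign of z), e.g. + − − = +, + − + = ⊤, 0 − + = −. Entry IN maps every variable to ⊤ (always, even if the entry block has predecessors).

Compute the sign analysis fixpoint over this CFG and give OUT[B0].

Answer: {a: ⊤, b: ⊤, c: ⊤, d: ⊤, e: 0, f: ⊤}

Derivation:
Converged values:
  B0:   IN=(all ⊤)   OUT={e:0; rest ⊤}
  B1:   IN=(all ⊤)   OUT=(all ⊤)
  B2:   IN=(all ⊤)   OUT=(all ⊤)
  B3:   IN=(all ⊤)   OUT=(all ⊤)

Merge at B0 (entry node, so the boundary value (all ⊤) is joined with the incoming edge(s)): IN[B0] = (all ⊤) ⊔ OUT[B1] = {a: ⊤, b: ⊤, c: ⊤, d: ⊤, e: ⊤, f: ⊤}
Applying B0's transfer function to that IN value gives OUT[B0] (row B0 above).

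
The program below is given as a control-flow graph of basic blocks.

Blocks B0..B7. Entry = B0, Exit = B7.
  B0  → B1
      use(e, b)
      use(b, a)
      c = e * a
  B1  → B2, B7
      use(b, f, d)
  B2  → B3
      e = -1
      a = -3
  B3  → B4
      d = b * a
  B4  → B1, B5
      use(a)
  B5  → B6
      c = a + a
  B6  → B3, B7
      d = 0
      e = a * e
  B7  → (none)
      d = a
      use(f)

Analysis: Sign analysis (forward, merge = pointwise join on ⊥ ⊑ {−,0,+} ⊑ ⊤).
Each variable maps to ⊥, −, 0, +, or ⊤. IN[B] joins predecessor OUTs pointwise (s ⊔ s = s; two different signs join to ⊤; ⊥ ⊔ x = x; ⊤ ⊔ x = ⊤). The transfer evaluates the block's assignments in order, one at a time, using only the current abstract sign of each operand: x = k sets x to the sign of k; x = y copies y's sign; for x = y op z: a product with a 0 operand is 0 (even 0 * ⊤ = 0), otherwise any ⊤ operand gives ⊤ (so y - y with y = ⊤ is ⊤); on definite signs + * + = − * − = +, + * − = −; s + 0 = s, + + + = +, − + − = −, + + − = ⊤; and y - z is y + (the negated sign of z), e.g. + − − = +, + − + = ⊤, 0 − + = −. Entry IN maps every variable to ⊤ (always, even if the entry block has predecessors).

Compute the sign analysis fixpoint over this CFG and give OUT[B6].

Answer: {a: -, b: ⊤, c: -, d: 0, e: ⊤, f: ⊤}

Derivation:
Converged values:
  B0:  IN=(all ⊤)  OUT=(all ⊤)
  B1:  IN=(all ⊤)  OUT=(all ⊤)
  B2:  IN=(all ⊤)  OUT={a:-, e:-; rest ⊤}
  B3:  IN={a:-; rest ⊤}  OUT={a:-; rest ⊤}
  B4:  IN={a:-; rest ⊤}  OUT={a:-; rest ⊤}
  B5:  IN={a:-; rest ⊤}  OUT={a:-, c:-; rest ⊤}
  B6:  IN={a:-, c:-; rest ⊤}  OUT={a:-, c:-, d:0; rest ⊤}
  B7:  IN=(all ⊤)  OUT=(all ⊤)

Merge at B6: IN[B6] = OUT[B5] = {a: -, b: ⊤, c: -, d: ⊤, e: ⊤, f: ⊤}
Applying B6's transfer function to that IN value gives OUT[B6] (row B6 above).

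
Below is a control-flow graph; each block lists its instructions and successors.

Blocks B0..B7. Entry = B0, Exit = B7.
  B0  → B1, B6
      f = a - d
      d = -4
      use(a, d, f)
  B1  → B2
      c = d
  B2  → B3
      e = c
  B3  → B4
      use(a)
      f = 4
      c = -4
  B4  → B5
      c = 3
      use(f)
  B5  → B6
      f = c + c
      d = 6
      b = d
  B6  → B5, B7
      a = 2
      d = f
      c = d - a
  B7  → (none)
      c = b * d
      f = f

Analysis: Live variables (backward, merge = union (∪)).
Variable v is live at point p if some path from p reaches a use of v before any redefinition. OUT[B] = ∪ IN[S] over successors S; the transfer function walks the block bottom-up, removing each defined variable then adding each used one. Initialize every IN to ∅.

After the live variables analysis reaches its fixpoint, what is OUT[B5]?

Fixpoint table:
  B0:   IN={a, b, d}   OUT={a, b, d, f}
  B1:   IN={a, d}   OUT={a, c}
  B2:   IN={a, c}   OUT={a}
  B3:   IN={a}   OUT={f}
  B4:   IN={f}   OUT={c}
  B5:   IN={c}   OUT={b, f}
  B6:   IN={b, f}   OUT={b, c, d, f}
  B7:   IN={b, d, f}   OUT={}

Merge at B5: OUT[B5] = IN[B6] = {b, f}

Answer: {b, f}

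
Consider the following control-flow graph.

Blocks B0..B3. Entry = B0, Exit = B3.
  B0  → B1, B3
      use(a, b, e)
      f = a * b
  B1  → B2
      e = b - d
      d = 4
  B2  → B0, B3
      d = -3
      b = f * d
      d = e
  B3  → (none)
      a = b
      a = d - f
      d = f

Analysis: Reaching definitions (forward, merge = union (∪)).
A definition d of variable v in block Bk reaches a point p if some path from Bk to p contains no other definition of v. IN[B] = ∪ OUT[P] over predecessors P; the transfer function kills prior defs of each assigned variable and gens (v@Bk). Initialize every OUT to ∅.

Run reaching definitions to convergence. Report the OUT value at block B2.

Fixpoint table:
  B0:  IN={b@B2, d@B2, e@B1, f@B0}  OUT={b@B2, d@B2, e@B1, f@B0}
  B1:  IN={b@B2, d@B2, e@B1, f@B0}  OUT={b@B2, d@B1, e@B1, f@B0}
  B2:  IN={b@B2, d@B1, e@B1, f@B0}  OUT={b@B2, d@B2, e@B1, f@B0}
  B3:  IN={b@B2, d@B2, e@B1, f@B0}  OUT={a@B3, b@B2, d@B3, e@B1, f@B0}

Merge at B2: IN[B2] = OUT[B1] = {b@B2, d@B1, e@B1, f@B0}
Applying B2's transfer function to that IN value gives OUT[B2] (row B2 above).

Answer: {b@B2, d@B2, e@B1, f@B0}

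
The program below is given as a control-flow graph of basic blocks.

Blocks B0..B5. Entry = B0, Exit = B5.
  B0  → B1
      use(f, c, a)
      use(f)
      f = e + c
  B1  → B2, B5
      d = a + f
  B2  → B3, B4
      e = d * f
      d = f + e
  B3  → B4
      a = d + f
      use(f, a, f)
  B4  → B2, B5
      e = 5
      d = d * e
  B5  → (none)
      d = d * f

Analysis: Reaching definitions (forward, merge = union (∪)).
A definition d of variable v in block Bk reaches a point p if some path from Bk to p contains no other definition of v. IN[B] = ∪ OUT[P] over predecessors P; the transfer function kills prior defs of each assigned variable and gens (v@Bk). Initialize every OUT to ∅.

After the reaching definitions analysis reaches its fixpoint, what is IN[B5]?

Per-block solution:
  B0:   IN={}   OUT={f@B0}
  B1:   IN={f@B0}   OUT={d@B1, f@B0}
  B2:   IN={a@B3, d@B1, d@B4, e@B4, f@B0}   OUT={a@B3, d@B2, e@B2, f@B0}
  B3:   IN={a@B3, d@B2, e@B2, f@B0}   OUT={a@B3, d@B2, e@B2, f@B0}
  B4:   IN={a@B3, d@B2, e@B2, f@B0}   OUT={a@B3, d@B4, e@B4, f@B0}
  B5:   IN={a@B3, d@B1, d@B4, e@B4, f@B0}   OUT={a@B3, d@B5, e@B4, f@B0}

Merge at B5: IN[B5] = OUT[B1] ⊔ OUT[B4] = {a@B3, d@B1, d@B4, e@B4, f@B0}

Answer: {a@B3, d@B1, d@B4, e@B4, f@B0}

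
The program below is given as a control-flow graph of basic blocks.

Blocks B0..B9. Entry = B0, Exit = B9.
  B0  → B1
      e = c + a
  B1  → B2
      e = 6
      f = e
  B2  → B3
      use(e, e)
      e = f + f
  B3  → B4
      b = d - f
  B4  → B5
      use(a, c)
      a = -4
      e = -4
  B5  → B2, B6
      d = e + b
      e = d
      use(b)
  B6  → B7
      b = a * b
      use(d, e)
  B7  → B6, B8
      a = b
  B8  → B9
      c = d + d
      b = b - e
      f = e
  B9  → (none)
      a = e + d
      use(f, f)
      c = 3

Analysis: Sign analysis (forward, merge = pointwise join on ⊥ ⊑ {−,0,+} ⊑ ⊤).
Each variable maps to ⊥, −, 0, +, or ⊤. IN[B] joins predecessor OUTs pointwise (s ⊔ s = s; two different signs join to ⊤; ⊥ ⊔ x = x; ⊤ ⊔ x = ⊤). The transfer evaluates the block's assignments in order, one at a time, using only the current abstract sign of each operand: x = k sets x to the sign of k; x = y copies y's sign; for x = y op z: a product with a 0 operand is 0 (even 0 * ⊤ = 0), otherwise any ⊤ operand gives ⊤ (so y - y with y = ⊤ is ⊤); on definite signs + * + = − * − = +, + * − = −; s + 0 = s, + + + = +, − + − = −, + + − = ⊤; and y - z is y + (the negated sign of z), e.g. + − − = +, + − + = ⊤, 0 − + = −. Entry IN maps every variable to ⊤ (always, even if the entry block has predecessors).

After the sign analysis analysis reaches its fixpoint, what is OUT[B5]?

Per-block solution:
  B0: | IN=(all ⊤) | OUT=(all ⊤)
  B1: | IN=(all ⊤) | OUT={e:+, f:+; rest ⊤}
  B2: | IN={f:+; rest ⊤} | OUT={e:+, f:+; rest ⊤}
  B3: | IN={e:+, f:+; rest ⊤} | OUT={e:+, f:+; rest ⊤}
  B4: | IN={e:+, f:+; rest ⊤} | OUT={a:-, e:-, f:+; rest ⊤}
  B5: | IN={a:-, e:-, f:+; rest ⊤} | OUT={a:-, f:+; rest ⊤}
  B6: | IN={f:+; rest ⊤} | OUT={f:+; rest ⊤}
  B7: | IN={f:+; rest ⊤} | OUT={f:+; rest ⊤}
  B8: | IN={f:+; rest ⊤} | OUT=(all ⊤)
  B9: | IN=(all ⊤) | OUT={c:+; rest ⊤}

Merge at B5: IN[B5] = OUT[B4] = {a: -, b: ⊤, c: ⊤, d: ⊤, e: -, f: +}
Applying B5's transfer function to that IN value gives OUT[B5] (row B5 above).

Answer: {a: -, b: ⊤, c: ⊤, d: ⊤, e: ⊤, f: +}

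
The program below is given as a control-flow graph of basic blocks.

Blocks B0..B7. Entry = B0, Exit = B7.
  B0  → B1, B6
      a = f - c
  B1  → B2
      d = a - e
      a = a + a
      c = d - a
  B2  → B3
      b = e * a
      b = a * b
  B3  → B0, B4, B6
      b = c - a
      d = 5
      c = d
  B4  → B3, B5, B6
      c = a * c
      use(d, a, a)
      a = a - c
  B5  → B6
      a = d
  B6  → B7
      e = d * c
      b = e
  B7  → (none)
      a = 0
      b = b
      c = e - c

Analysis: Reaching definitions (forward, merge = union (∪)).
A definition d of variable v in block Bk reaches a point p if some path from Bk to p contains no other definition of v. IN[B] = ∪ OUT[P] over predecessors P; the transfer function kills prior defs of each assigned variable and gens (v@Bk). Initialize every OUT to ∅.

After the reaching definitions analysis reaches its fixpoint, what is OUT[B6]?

Answer: {a@B0, a@B1, a@B4, a@B5, b@B6, c@B3, c@B4, d@B3, e@B6}

Working:
Per-block solution:
  B0:   IN={a@B1, a@B4, b@B3, c@B3, d@B3}   OUT={a@B0, b@B3, c@B3, d@B3}
  B1:   IN={a@B0, b@B3, c@B3, d@B3}   OUT={a@B1, b@B3, c@B1, d@B1}
  B2:   IN={a@B1, b@B3, c@B1, d@B1}   OUT={a@B1, b@B2, c@B1, d@B1}
  B3:   IN={a@B1, a@B4, b@B2, b@B3, c@B1, c@B4, d@B1, d@B3}   OUT={a@B1, a@B4, b@B3, c@B3, d@B3}
  B4:   IN={a@B1, a@B4, b@B3, c@B3, d@B3}   OUT={a@B4, b@B3, c@B4, d@B3}
  B5:   IN={a@B4, b@B3, c@B4, d@B3}   OUT={a@B5, b@B3, c@B4, d@B3}
  B6:   IN={a@B0, a@B1, a@B4, a@B5, b@B3, c@B3, c@B4, d@B3}   OUT={a@B0, a@B1, a@B4, a@B5, b@B6, c@B3, c@B4, d@B3, e@B6}
  B7:   IN={a@B0, a@B1, a@B4, a@B5, b@B6, c@B3, c@B4, d@B3, e@B6}   OUT={a@B7, b@B7, c@B7, d@B3, e@B6}

Merge at B6: IN[B6] = OUT[B0] ⊔ OUT[B3] ⊔ OUT[B4] ⊔ OUT[B5] = {a@B0, a@B1, a@B4, a@B5, b@B3, c@B3, c@B4, d@B3}
Applying B6's transfer function to that IN value gives OUT[B6] (row B6 above).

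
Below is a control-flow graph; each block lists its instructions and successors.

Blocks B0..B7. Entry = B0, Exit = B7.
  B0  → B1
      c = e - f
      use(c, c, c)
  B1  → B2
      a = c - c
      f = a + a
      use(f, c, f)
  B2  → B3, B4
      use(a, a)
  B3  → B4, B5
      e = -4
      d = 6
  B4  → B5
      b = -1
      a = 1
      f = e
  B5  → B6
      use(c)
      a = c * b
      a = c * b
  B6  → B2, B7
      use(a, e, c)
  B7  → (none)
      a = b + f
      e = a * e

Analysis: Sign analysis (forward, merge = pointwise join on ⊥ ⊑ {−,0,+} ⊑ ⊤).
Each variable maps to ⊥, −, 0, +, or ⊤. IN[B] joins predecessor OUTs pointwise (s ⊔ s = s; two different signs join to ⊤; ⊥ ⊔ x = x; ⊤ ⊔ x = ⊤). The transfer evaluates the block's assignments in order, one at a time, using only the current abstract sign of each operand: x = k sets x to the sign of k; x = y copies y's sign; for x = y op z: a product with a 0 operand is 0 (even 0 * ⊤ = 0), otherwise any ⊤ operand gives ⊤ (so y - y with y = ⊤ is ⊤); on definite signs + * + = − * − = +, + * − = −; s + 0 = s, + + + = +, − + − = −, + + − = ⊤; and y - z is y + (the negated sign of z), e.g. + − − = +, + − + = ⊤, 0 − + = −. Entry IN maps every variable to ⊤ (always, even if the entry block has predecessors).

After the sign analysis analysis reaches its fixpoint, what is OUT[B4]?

Fixpoint table:
  B0:  IN=(all ⊤)  OUT=(all ⊤)
  B1:  IN=(all ⊤)  OUT=(all ⊤)
  B2:  IN=(all ⊤)  OUT=(all ⊤)
  B3:  IN=(all ⊤)  OUT={d:+, e:-; rest ⊤}
  B4:  IN=(all ⊤)  OUT={a:+, b:-; rest ⊤}
  B5:  IN=(all ⊤)  OUT=(all ⊤)
  B6:  IN=(all ⊤)  OUT=(all ⊤)
  B7:  IN=(all ⊤)  OUT=(all ⊤)

Merge at B4: IN[B4] = OUT[B2] ⊔ OUT[B3] = {a: ⊤, b: ⊤, c: ⊤, d: ⊤, e: ⊤, f: ⊤}
Applying B4's transfer function to that IN value gives OUT[B4] (row B4 above).

Answer: {a: +, b: -, c: ⊤, d: ⊤, e: ⊤, f: ⊤}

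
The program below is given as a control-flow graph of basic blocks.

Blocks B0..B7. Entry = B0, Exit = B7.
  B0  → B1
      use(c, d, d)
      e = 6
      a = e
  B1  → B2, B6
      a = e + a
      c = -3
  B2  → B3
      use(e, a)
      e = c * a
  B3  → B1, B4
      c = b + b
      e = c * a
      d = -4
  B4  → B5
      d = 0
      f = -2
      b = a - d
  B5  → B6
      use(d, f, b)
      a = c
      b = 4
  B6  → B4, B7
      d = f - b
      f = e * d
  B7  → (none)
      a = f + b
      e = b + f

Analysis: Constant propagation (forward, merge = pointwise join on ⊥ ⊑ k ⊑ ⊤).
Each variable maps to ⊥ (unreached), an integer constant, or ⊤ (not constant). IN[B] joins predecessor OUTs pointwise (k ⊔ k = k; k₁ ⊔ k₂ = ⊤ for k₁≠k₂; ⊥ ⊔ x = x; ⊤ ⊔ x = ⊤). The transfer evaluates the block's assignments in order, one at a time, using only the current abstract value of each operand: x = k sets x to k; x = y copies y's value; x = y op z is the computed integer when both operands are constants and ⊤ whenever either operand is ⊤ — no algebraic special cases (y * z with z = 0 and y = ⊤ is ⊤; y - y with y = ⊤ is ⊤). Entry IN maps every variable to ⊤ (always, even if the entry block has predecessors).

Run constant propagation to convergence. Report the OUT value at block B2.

Answer: {a: ⊤, b: ⊤, c: -3, d: ⊤, e: ⊤, f: ⊤}

Trace:
Per-block solution:
  B0: | IN=(all ⊤) | OUT={a:6, e:6; rest ⊤}
  B1: | IN=(all ⊤) | OUT={c:-3; rest ⊤}
  B2: | IN={c:-3; rest ⊤} | OUT={c:-3; rest ⊤}
  B3: | IN={c:-3; rest ⊤} | OUT={d:-4; rest ⊤}
  B4: | IN=(all ⊤) | OUT={d:0, f:-2; rest ⊤}
  B5: | IN={d:0, f:-2; rest ⊤} | OUT={b:4, d:0, f:-2; rest ⊤}
  B6: | IN=(all ⊤) | OUT=(all ⊤)
  B7: | IN=(all ⊤) | OUT=(all ⊤)

Merge at B2: IN[B2] = OUT[B1] = {a: ⊤, b: ⊤, c: -3, d: ⊤, e: ⊤, f: ⊤}
Applying B2's transfer function to that IN value gives OUT[B2] (row B2 above).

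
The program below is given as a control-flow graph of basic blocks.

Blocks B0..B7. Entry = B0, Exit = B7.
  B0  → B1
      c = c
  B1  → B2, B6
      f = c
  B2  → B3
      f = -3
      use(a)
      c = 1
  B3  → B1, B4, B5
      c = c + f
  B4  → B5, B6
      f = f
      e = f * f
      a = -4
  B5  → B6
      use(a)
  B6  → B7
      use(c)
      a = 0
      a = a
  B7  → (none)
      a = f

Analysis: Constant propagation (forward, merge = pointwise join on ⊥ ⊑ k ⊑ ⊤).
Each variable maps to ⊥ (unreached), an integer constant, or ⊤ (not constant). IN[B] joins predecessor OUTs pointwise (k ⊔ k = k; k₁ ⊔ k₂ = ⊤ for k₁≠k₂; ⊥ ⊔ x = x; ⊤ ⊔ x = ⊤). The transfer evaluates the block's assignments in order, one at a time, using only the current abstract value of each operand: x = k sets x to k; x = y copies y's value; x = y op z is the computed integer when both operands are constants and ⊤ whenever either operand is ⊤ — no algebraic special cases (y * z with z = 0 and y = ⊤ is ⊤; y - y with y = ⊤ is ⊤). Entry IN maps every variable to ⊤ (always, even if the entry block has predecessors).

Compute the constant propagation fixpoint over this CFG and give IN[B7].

Answer: {a: 0, b: ⊤, c: ⊤, d: ⊤, e: ⊤, f: ⊤}

Derivation:
Fixpoint table:
  B0: | IN=(all ⊤) | OUT=(all ⊤)
  B1: | IN=(all ⊤) | OUT=(all ⊤)
  B2: | IN=(all ⊤) | OUT={c:1, f:-3; rest ⊤}
  B3: | IN={c:1, f:-3; rest ⊤} | OUT={c:-2, f:-3; rest ⊤}
  B4: | IN={c:-2, f:-3; rest ⊤} | OUT={a:-4, c:-2, e:9, f:-3; rest ⊤}
  B5: | IN={c:-2, f:-3; rest ⊤} | OUT={c:-2, f:-3; rest ⊤}
  B6: | IN=(all ⊤) | OUT={a:0; rest ⊤}
  B7: | IN={a:0; rest ⊤} | OUT=(all ⊤)

Merge at B7: IN[B7] = OUT[B6] = {a: 0, b: ⊤, c: ⊤, d: ⊤, e: ⊤, f: ⊤}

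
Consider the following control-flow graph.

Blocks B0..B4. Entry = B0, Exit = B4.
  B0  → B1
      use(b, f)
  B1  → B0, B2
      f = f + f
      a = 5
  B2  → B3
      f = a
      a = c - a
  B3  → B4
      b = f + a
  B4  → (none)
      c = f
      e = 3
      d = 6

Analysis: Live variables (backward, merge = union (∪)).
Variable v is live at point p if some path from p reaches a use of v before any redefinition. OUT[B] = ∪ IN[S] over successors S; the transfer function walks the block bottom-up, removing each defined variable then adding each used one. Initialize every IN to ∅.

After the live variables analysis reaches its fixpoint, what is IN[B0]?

Converged values:
  B0: | IN={b, c, f} | OUT={b, c, f}
  B1: | IN={b, c, f} | OUT={a, b, c, f}
  B2: | IN={a, c} | OUT={a, f}
  B3: | IN={a, f} | OUT={f}
  B4: | IN={f} | OUT={}

Merge at B0: OUT[B0] = IN[B1] = {b, c, f}
Applying B0's transfer function to that OUT value gives IN[B0] (row B0 above).

Answer: {b, c, f}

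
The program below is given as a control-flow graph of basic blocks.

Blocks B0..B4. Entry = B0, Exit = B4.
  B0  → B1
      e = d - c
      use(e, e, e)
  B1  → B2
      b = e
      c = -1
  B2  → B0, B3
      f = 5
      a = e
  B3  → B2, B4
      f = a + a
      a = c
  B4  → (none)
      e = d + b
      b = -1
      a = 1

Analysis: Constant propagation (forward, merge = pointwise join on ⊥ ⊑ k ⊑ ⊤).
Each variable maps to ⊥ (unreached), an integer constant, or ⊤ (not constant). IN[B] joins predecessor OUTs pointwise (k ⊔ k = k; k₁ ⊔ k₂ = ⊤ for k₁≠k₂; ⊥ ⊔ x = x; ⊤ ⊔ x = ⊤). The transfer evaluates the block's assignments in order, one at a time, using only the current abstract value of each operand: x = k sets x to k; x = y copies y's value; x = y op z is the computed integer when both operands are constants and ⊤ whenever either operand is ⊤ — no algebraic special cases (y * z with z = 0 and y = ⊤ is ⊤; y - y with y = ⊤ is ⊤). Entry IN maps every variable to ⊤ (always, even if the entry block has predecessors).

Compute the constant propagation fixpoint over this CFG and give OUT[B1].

Answer: {a: ⊤, b: ⊤, c: -1, d: ⊤, e: ⊤, f: ⊤}

Working:
Converged values:
  B0:  IN=(all ⊤)  OUT=(all ⊤)
  B1:  IN=(all ⊤)  OUT={c:-1; rest ⊤}
  B2:  IN={c:-1; rest ⊤}  OUT={c:-1, f:5; rest ⊤}
  B3:  IN={c:-1, f:5; rest ⊤}  OUT={a:-1, c:-1; rest ⊤}
  B4:  IN={a:-1, c:-1; rest ⊤}  OUT={a:1, b:-1, c:-1; rest ⊤}

Merge at B1: IN[B1] = OUT[B0] = {a: ⊤, b: ⊤, c: ⊤, d: ⊤, e: ⊤, f: ⊤}
Applying B1's transfer function to that IN value gives OUT[B1] (row B1 above).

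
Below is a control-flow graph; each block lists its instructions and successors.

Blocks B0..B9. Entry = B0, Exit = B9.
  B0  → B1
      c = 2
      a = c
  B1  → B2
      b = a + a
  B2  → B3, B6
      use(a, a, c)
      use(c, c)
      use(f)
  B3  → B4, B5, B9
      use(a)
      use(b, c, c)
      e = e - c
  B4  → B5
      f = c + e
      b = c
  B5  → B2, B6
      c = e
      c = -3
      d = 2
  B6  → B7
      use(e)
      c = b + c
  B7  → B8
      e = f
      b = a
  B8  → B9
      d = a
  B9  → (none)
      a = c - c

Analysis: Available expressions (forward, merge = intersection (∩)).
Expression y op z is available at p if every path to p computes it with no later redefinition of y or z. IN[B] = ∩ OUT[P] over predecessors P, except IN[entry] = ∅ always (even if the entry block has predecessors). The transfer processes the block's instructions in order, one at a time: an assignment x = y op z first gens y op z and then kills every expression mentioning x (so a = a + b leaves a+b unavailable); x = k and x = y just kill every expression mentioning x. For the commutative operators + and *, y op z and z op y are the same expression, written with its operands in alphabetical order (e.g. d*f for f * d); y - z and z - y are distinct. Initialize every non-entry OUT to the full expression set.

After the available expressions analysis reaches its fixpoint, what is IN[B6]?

Answer: {a+a}

Working:
Per-block solution:
  B0:   IN={}   OUT={}
  B1:   IN={}   OUT={a+a}
  B2:   IN={a+a}   OUT={a+a}
  B3:   IN={a+a}   OUT={a+a}
  B4:   IN={a+a}   OUT={a+a, c+e}
  B5:   IN={a+a}   OUT={a+a}
  B6:   IN={a+a}   OUT={a+a}
  B7:   IN={a+a}   OUT={a+a}
  B8:   IN={a+a}   OUT={a+a}
  B9:   IN={a+a}   OUT={c-c}

Merge at B6: IN[B6] = OUT[B2] ∩ OUT[B5] = {a+a}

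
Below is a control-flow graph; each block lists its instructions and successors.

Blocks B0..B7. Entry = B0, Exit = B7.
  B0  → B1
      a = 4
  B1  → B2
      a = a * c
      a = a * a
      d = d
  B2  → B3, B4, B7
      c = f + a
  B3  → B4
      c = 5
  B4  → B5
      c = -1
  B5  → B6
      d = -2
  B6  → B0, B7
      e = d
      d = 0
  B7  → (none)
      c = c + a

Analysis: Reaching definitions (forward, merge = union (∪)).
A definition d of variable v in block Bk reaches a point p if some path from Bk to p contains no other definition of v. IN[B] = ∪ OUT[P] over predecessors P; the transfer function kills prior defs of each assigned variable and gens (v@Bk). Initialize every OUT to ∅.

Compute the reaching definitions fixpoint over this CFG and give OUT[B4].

Converged values:
  B0: | IN={a@B1, c@B4, d@B6, e@B6} | OUT={a@B0, c@B4, d@B6, e@B6}
  B1: | IN={a@B0, c@B4, d@B6, e@B6} | OUT={a@B1, c@B4, d@B1, e@B6}
  B2: | IN={a@B1, c@B4, d@B1, e@B6} | OUT={a@B1, c@B2, d@B1, e@B6}
  B3: | IN={a@B1, c@B2, d@B1, e@B6} | OUT={a@B1, c@B3, d@B1, e@B6}
  B4: | IN={a@B1, c@B2, c@B3, d@B1, e@B6} | OUT={a@B1, c@B4, d@B1, e@B6}
  B5: | IN={a@B1, c@B4, d@B1, e@B6} | OUT={a@B1, c@B4, d@B5, e@B6}
  B6: | IN={a@B1, c@B4, d@B5, e@B6} | OUT={a@B1, c@B4, d@B6, e@B6}
  B7: | IN={a@B1, c@B2, c@B4, d@B1, d@B6, e@B6} | OUT={a@B1, c@B7, d@B1, d@B6, e@B6}

Merge at B4: IN[B4] = OUT[B2] ⊔ OUT[B3] = {a@B1, c@B2, c@B3, d@B1, e@B6}
Applying B4's transfer function to that IN value gives OUT[B4] (row B4 above).

Answer: {a@B1, c@B4, d@B1, e@B6}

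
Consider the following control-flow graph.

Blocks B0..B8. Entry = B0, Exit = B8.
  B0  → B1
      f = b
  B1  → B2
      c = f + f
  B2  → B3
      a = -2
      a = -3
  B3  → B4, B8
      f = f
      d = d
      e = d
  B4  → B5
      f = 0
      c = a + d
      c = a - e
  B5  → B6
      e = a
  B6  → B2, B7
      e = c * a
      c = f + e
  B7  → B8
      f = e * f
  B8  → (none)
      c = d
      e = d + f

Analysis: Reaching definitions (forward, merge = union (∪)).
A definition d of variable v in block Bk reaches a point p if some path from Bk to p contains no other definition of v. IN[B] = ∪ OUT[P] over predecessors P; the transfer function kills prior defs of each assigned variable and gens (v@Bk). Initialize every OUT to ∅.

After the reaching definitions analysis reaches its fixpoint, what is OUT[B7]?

Per-block solution:
  B0: | IN={} | OUT={f@B0}
  B1: | IN={f@B0} | OUT={c@B1, f@B0}
  B2: | IN={a@B2, c@B1, c@B6, d@B3, e@B6, f@B0, f@B4} | OUT={a@B2, c@B1, c@B6, d@B3, e@B6, f@B0, f@B4}
  B3: | IN={a@B2, c@B1, c@B6, d@B3, e@B6, f@B0, f@B4} | OUT={a@B2, c@B1, c@B6, d@B3, e@B3, f@B3}
  B4: | IN={a@B2, c@B1, c@B6, d@B3, e@B3, f@B3} | OUT={a@B2, c@B4, d@B3, e@B3, f@B4}
  B5: | IN={a@B2, c@B4, d@B3, e@B3, f@B4} | OUT={a@B2, c@B4, d@B3, e@B5, f@B4}
  B6: | IN={a@B2, c@B4, d@B3, e@B5, f@B4} | OUT={a@B2, c@B6, d@B3, e@B6, f@B4}
  B7: | IN={a@B2, c@B6, d@B3, e@B6, f@B4} | OUT={a@B2, c@B6, d@B3, e@B6, f@B7}
  B8: | IN={a@B2, c@B1, c@B6, d@B3, e@B3, e@B6, f@B3, f@B7} | OUT={a@B2, c@B8, d@B3, e@B8, f@B3, f@B7}

Merge at B7: IN[B7] = OUT[B6] = {a@B2, c@B6, d@B3, e@B6, f@B4}
Applying B7's transfer function to that IN value gives OUT[B7] (row B7 above).

Answer: {a@B2, c@B6, d@B3, e@B6, f@B7}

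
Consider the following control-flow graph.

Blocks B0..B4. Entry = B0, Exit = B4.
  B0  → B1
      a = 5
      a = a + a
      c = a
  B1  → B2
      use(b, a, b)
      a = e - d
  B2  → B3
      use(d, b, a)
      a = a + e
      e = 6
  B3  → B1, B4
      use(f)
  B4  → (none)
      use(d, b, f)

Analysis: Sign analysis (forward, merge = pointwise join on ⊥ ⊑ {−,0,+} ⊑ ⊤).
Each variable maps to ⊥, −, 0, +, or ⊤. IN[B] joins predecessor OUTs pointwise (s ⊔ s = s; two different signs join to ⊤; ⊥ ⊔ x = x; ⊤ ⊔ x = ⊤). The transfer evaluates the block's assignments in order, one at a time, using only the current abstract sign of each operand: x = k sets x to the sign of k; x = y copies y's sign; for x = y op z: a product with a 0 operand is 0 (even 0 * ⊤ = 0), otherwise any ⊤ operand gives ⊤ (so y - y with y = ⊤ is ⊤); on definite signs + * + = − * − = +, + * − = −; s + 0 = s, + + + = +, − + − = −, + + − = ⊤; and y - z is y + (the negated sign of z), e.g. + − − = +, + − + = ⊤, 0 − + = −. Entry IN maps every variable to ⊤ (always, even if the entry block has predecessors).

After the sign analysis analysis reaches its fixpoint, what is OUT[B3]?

Answer: {a: ⊤, b: ⊤, c: +, d: ⊤, e: +, f: ⊤}

Derivation:
Fixpoint table:
  B0: | IN=(all ⊤) | OUT={a:+, c:+; rest ⊤}
  B1: | IN={c:+; rest ⊤} | OUT={c:+; rest ⊤}
  B2: | IN={c:+; rest ⊤} | OUT={c:+, e:+; rest ⊤}
  B3: | IN={c:+, e:+; rest ⊤} | OUT={c:+, e:+; rest ⊤}
  B4: | IN={c:+, e:+; rest ⊤} | OUT={c:+, e:+; rest ⊤}

Merge at B3: IN[B3] = OUT[B2] = {a: ⊤, b: ⊤, c: +, d: ⊤, e: +, f: ⊤}
Applying B3's transfer function to that IN value gives OUT[B3] (row B3 above).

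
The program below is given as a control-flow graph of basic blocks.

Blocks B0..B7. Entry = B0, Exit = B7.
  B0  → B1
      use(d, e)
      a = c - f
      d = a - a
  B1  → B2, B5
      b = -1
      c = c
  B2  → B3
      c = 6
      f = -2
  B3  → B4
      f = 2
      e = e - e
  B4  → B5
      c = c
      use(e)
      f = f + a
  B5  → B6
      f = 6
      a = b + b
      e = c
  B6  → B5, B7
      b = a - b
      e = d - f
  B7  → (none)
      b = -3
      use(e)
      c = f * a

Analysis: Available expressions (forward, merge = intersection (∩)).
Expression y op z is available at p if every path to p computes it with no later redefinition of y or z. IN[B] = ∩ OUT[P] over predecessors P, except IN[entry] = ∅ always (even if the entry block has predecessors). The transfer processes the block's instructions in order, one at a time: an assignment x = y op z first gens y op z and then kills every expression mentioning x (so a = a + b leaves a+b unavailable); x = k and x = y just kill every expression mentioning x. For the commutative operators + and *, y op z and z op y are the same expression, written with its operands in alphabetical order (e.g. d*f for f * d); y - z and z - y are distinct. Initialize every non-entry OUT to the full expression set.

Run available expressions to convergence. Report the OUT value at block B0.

Answer: {a-a, c-f}

Trace:
Fixpoint table:
  B0: | IN={} | OUT={a-a, c-f}
  B1: | IN={a-a, c-f} | OUT={a-a}
  B2: | IN={a-a} | OUT={a-a}
  B3: | IN={a-a} | OUT={a-a}
  B4: | IN={a-a} | OUT={a-a}
  B5: | IN={} | OUT={b+b}
  B6: | IN={b+b} | OUT={d-f}
  B7: | IN={d-f} | OUT={a*f, d-f}

B0 is the boundary node: IN[B0] = {}
Applying B0's transfer function to that IN value gives OUT[B0] (row B0 above).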